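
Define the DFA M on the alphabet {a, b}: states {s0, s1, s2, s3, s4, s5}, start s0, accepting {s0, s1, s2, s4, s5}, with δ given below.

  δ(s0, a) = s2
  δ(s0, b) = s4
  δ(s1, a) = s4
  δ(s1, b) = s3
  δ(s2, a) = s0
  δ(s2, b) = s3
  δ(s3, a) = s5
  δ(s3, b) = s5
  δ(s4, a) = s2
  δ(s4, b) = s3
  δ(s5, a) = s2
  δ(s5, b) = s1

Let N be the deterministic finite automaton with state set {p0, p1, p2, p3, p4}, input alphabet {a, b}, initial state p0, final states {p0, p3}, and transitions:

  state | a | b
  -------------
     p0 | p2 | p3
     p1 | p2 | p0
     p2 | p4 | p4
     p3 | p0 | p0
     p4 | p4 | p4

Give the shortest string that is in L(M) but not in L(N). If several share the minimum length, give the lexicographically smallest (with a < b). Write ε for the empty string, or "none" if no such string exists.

The string a is accepted by M but not by N.
No shorter string lies in the difference, and a is the lexicographically first length-1 string in L(M) \ L(N).

a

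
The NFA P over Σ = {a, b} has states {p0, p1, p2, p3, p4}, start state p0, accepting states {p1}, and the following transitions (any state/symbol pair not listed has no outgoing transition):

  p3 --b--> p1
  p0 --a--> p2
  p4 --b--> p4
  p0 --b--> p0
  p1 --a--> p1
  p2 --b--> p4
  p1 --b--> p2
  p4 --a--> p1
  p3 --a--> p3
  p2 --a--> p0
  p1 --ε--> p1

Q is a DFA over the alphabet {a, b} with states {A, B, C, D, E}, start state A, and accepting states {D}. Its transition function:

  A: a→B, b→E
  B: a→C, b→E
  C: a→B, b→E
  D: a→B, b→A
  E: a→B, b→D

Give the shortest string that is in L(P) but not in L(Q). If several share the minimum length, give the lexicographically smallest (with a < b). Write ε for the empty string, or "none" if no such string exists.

aba

The string aba is accepted by P but not by Q.
No shorter string lies in the difference, and aba is the lexicographically first length-3 string in L(P) \ L(Q).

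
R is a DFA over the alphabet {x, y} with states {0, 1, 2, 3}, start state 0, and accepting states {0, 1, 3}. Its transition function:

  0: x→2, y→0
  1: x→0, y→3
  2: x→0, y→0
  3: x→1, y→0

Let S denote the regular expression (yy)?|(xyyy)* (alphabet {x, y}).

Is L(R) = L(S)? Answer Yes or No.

No

The string y is accepted by R but rejected by S.
So L(R) ≠ L(S).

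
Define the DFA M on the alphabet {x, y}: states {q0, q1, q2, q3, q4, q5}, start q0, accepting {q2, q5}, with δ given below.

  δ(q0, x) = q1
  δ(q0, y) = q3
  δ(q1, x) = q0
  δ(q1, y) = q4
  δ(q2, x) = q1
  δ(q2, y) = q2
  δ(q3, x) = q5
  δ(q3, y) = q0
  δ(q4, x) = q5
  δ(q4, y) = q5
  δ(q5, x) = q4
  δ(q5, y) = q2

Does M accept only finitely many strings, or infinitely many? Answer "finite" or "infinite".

infinite

State q0 is reachable from the start and can reach an accepting state, and it lies on the cycle q0 → q1 → q0.
Traversing that cycle any number of times yields accepted strings of unbounded length, so the language is infinite.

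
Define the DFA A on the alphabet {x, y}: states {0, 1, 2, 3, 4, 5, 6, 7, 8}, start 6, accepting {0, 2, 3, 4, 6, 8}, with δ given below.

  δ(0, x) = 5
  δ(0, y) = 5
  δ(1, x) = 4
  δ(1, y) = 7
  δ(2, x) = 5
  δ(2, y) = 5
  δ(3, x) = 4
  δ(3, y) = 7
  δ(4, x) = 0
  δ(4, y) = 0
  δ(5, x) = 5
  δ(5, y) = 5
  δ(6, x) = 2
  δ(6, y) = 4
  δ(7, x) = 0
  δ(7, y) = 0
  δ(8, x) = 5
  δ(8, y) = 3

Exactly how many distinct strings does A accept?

The useful subgraph on states {0, 2, 4, 6} is acyclic, so L(A) is finite; the longest accepting path visits 3 useful states, giving maximum string length 2.
Counting accepting paths from 6 by length: 1 of length 0, 2 of length 1, 2 of length 2. Total 5.

5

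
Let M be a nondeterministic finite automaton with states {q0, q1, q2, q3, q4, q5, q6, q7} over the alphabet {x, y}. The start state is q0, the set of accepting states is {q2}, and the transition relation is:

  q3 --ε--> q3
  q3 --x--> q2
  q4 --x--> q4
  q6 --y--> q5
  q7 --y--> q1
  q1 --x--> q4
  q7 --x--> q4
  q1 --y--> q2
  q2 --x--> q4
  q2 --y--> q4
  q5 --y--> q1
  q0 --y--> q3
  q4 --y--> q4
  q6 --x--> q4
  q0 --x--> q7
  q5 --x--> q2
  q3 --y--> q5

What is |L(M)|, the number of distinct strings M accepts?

The useful subgraph on states {q0, q1, q2, q3, q5, q7} is acyclic, so L(M) is finite; the longest accepting path visits 5 useful states, giving maximum string length 4.
Counting accepting paths from q0 by length: 1 of length 2, 2 of length 3, 1 of length 4. Total 4.

4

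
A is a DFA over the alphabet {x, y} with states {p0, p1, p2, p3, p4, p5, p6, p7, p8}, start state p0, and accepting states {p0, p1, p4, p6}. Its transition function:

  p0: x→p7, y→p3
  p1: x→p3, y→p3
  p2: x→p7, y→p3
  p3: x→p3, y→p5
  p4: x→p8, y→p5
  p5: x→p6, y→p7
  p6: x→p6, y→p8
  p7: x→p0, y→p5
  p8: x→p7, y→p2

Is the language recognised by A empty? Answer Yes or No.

The empty string ε is accepted: the run p0 ends in the accepting state p0.
Since at least one string is accepted, L(A) is not empty.

No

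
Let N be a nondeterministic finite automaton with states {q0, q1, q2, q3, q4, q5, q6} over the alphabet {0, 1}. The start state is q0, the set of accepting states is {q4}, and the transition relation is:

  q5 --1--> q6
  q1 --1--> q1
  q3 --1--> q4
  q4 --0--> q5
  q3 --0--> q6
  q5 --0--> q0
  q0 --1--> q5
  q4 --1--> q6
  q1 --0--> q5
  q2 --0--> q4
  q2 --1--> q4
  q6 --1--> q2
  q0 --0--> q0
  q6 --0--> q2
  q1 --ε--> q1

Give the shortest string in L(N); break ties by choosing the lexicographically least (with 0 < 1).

1100

A breadth-first search from q0 reaches an accepting state first via the path q0 → q5 → q6 → q2 → q4 on input 1100.
No string of length < 4 is accepted (BFS exhausts all shorter strings without reaching an accepting state), and 1100 is the lexicographically least accepting string of length 4.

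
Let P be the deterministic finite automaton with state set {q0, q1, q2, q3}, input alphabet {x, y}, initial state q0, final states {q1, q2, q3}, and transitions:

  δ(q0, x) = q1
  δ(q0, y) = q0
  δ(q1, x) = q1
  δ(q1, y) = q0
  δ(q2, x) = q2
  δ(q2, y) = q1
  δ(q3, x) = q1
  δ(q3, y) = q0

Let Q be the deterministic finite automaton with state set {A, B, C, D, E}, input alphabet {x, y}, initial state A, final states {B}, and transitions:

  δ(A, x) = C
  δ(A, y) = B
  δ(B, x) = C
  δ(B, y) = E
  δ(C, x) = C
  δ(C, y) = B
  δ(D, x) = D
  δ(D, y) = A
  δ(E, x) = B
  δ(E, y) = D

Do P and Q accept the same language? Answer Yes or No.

No

The string x is accepted by P but rejected by Q.
So L(P) ≠ L(Q).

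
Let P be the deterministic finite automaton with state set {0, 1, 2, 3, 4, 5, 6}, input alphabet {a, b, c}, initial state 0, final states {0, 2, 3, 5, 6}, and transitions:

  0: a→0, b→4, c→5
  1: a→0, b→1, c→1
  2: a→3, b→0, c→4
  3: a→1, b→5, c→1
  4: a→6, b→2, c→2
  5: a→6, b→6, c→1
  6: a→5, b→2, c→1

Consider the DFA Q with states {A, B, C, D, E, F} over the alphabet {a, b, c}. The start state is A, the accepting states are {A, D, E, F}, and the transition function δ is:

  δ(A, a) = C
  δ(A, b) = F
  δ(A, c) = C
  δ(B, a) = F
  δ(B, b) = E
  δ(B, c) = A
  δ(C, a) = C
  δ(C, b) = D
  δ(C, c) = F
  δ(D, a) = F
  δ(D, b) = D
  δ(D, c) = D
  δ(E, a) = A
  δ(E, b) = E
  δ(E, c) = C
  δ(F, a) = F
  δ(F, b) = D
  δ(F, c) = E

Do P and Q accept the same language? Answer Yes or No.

The string a is accepted by P but rejected by Q.
So L(P) ≠ L(Q).

No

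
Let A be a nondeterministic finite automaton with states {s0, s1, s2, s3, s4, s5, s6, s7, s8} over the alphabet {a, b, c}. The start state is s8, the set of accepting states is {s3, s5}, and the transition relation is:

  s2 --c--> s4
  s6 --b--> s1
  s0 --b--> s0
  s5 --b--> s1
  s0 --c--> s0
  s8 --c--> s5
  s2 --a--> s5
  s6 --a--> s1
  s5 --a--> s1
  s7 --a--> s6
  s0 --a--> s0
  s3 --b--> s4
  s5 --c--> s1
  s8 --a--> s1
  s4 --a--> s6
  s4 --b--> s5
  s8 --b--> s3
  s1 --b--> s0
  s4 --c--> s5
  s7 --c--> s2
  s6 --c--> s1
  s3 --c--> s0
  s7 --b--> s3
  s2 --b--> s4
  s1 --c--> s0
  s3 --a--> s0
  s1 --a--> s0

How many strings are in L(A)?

4

The useful subgraph on states {s3, s4, s5, s8} is acyclic, so L(A) is finite; the longest accepting path visits 4 useful states, giving maximum string length 3.
Counting accepting paths from s8 by length: 2 of length 1, 2 of length 3. Total 4.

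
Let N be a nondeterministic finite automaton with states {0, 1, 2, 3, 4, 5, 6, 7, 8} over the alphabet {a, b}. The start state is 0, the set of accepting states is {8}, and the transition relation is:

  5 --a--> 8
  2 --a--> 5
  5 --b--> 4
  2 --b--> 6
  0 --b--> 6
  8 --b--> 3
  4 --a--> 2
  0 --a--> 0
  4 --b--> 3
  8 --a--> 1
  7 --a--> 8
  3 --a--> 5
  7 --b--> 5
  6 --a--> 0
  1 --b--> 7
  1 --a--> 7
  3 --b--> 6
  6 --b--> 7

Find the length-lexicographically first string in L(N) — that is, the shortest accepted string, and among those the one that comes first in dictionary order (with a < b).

bba

A breadth-first search from 0 reaches an accepting state first via the path 0 → 6 → 7 → 8 on input bba.
No string of length < 3 is accepted (BFS exhausts all shorter strings without reaching an accepting state), and bba is the lexicographically least accepting string of length 3.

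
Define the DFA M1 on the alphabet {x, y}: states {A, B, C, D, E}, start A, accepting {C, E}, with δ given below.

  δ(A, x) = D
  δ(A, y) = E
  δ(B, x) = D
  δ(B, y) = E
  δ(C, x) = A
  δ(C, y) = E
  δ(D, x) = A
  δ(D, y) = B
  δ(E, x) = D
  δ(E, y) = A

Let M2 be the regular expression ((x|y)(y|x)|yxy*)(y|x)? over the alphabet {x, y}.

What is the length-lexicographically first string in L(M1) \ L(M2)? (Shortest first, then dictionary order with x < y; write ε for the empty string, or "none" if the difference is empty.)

The string y is accepted by M1 but not by M2.
No shorter string lies in the difference, and y is the lexicographically first length-1 string in L(M1) \ L(M2).

y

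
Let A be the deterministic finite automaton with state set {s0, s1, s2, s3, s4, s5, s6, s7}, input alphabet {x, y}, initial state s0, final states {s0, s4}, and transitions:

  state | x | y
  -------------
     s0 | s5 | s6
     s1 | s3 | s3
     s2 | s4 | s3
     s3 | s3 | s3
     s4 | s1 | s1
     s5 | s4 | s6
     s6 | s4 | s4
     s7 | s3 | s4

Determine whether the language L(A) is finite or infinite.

finite

The useful states (reachable from s0 and able to reach an accepting state) are {s0, s4, s5, s6}.
Restricted to these states the transition graph has no cycle, so every accepting path has bounded length and L is finite.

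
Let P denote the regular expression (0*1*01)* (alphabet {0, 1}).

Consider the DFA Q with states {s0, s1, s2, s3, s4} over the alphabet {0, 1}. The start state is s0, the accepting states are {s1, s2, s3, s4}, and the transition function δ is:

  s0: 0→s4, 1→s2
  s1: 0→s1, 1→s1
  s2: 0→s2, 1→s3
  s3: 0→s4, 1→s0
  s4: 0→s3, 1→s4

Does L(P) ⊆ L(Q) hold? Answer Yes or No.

The empty string ε is in L(P) but not in L(Q).
So L(P) ⊄ L(Q).

No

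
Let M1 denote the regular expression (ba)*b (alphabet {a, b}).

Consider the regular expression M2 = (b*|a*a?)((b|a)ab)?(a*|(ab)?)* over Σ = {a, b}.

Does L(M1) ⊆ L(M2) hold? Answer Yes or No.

Converting the expression M1 to a DFA (subset construction, then merging equivalent states) gives the minimal DFA with states {r0, r1, r2}, start state r0, accepting states {r2} and transitions r0: a→r1, b→r2; r1: a→r1, b→r1; r2: a→r0, b→r1.
Converting the expression M2 to a DFA (subset construction, then merging equivalent states) gives the minimal DFA with states {t0, t1, t2, t3}, start state t0, accepting states {t0, t1, t2} and transitions t0: a→t1, b→t0; t1: a→t1, b→t2; t2: a→t1, b→t3; t3: a→t3, b→t3.
Exploring the product automaton M1 × M2 from the start pair (r0, t0), following both machines on each input symbol, reaches 8 state pairs: (r0, t0), (r1, t1), (r2, t0), (r1, t2), (r0, t1), (r1, t0), (r1, t3), (r2, t2).
M1 accepts in {r2} and M2 accepts in {t0, t1, t2}. The reachable pairs whose M1-component is accepting are (r2, t0), (r2, t2); in each of them the M2-component is accepting too, so the product for L(M1) \ L(M2) (M1-component accepting, M2-component rejecting) has no reachable accepting pair and the difference is empty.
Hence every string in L(M1) is also in L(M2).

Yes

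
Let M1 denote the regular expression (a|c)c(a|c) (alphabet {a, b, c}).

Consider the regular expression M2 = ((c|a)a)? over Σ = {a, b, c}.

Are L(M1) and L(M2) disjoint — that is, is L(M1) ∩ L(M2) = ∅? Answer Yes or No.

Yes

Converting the expression M1 to a DFA (subset construction, then merging equivalent states) gives the minimal DFA with states {r0, r1, r2, r3, r4}, start state r0, accepting states {r4} and transitions r0: a→r1, b→r2, c→r1; r1: a→r2, b→r2, c→r3; r2: a→r2, b→r2, c→r2; r3: a→r4, b→r2, c→r4; r4: a→r2, b→r2, c→r2.
Converting the expression M2 to a DFA (subset construction, then merging equivalent states) gives the minimal DFA with states {t0, t1, t2, t3}, start state t0, accepting states {t0, t3} and transitions t0: a→t1, b→t2, c→t1; t1: a→t3, b→t2, c→t2; t2: a→t2, b→t2, c→t2; t3: a→t2, b→t2, c→t2.
Exploring the product automaton M1 × M2 from the start pair (r0, t0), following both machines on each input symbol, reaches 6 state pairs: (r0, t0), (r1, t1), (r2, t2), (r2, t3), (r3, t2), (r4, t2).
M1 accepts in {r4} and M2 accepts in {t0, t3}; no reachable pair has both components accepting, so no string drives both machines to acceptance simultaneously and L(M1) ∩ L(M2) = ∅.
So no string is accepted by both, and the intersection is empty.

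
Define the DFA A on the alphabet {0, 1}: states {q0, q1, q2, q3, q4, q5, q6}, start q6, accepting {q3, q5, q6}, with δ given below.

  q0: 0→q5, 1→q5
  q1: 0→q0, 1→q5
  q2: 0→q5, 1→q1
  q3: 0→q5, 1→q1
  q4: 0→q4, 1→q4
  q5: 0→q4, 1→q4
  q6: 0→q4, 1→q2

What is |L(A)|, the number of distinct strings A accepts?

The useful subgraph on states {q0, q1, q2, q5, q6} is acyclic, so L(A) is finite; the longest accepting path visits 5 useful states, giving maximum string length 4.
Counting accepting paths from q6 by length: 1 of length 0, 1 of length 2, 1 of length 3, 2 of length 4. Total 5.

5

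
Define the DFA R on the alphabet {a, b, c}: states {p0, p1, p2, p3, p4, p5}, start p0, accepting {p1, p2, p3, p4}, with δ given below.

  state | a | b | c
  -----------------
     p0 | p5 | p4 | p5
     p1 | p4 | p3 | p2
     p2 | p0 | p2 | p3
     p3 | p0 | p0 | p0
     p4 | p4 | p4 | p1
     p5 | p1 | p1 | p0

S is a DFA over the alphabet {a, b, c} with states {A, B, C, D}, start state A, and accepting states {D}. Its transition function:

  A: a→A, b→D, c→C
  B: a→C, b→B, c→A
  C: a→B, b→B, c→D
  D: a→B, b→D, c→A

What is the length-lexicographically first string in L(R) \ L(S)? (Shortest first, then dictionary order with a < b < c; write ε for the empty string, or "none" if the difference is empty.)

aa

The string aa is accepted by R but not by S.
No shorter string lies in the difference, and aa is the lexicographically first length-2 string in L(R) \ L(S).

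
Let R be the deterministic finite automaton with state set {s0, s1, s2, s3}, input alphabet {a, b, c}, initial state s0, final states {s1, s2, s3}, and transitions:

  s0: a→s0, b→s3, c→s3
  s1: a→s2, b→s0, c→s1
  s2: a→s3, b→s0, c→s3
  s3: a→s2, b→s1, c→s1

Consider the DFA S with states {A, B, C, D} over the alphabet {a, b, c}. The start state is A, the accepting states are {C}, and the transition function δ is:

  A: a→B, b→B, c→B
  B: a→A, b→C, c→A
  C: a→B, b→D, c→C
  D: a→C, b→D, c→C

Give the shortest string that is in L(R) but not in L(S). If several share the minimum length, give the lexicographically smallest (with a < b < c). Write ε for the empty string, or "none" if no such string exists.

b

The string b is accepted by R but not by S.
No shorter string lies in the difference, and b is the lexicographically first length-1 string in L(R) \ L(S).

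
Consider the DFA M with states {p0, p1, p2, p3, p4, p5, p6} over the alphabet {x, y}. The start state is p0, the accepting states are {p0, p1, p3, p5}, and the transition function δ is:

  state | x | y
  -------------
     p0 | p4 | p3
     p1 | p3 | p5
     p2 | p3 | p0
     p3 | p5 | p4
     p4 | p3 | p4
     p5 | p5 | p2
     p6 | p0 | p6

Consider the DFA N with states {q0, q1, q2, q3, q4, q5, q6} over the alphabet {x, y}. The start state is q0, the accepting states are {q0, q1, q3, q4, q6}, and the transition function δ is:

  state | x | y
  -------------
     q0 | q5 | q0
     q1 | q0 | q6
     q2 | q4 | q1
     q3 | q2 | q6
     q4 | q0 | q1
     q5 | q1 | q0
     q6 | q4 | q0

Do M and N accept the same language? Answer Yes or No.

No

The string yx is accepted by M but rejected by N.
So L(M) ≠ L(N).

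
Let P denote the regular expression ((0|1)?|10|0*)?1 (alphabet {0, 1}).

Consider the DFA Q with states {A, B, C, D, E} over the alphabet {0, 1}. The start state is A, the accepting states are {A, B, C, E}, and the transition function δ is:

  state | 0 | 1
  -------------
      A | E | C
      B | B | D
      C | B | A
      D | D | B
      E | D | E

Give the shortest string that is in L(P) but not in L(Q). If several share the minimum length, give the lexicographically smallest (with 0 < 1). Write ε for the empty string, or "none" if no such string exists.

The string 101 is accepted by P but not by Q.
No shorter string lies in the difference, and 101 is the lexicographically first length-3 string in L(P) \ L(Q).

101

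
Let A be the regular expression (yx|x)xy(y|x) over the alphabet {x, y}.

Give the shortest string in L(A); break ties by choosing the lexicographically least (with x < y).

xxyx

By inspection of the expression, no string of length less than 4 matches, and xxyx is the lexicographically first match of length 4.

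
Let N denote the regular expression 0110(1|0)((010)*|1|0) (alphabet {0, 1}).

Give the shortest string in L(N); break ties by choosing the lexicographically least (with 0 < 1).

01100

By inspection of the expression, no string of length less than 5 matches, and 01100 is the lexicographically first match of length 5.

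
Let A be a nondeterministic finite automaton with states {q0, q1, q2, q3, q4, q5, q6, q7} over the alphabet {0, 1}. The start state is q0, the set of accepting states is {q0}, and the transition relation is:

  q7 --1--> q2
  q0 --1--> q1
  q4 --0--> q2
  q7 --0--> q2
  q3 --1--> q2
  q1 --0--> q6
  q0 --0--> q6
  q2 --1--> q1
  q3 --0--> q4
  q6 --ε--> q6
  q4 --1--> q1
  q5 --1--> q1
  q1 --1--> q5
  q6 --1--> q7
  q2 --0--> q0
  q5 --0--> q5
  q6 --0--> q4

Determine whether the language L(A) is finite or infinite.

infinite

State q1 is reachable from the start and can reach an accepting state, and it lies on the cycle q1 → q5 → q1.
Traversing that cycle any number of times yields accepted strings of unbounded length, so the language is infinite.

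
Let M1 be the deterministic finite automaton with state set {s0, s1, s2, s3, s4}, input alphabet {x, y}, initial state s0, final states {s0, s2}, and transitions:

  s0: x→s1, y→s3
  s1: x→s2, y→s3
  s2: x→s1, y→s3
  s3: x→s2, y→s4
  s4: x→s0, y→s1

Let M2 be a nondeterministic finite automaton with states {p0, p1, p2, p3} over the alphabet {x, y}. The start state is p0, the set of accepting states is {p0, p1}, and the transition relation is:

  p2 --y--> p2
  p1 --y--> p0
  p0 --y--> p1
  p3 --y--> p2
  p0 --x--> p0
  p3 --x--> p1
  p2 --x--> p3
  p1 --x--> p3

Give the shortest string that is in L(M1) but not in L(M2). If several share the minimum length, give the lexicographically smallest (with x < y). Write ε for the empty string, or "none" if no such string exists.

The string yx is accepted by M1 but not by M2.
No shorter string lies in the difference, and yx is the lexicographically first length-2 string in L(M1) \ L(M2).

yx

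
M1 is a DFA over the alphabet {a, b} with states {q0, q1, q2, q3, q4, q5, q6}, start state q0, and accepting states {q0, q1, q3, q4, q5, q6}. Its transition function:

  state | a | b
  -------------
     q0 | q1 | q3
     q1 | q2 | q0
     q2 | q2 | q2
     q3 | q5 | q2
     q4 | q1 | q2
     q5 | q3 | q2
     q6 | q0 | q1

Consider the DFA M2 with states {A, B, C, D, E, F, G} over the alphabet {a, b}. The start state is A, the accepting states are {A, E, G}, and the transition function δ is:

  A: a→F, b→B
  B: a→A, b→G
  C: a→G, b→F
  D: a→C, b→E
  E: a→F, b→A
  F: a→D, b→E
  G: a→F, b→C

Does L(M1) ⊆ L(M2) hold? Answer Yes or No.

No

The string a is in L(M1) but not in L(M2).
So L(M1) ⊄ L(M2).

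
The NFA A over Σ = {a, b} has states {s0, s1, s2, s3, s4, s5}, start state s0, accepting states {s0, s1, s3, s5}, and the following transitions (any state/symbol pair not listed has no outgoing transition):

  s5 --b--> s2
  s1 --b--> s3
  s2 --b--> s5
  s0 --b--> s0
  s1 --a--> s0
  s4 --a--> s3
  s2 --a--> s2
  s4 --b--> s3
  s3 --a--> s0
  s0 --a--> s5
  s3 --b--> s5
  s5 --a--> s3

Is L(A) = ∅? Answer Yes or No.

The empty string ε is accepted: the run s0 ends in the accepting state s0.
Since at least one string is accepted, L(A) is not empty.

No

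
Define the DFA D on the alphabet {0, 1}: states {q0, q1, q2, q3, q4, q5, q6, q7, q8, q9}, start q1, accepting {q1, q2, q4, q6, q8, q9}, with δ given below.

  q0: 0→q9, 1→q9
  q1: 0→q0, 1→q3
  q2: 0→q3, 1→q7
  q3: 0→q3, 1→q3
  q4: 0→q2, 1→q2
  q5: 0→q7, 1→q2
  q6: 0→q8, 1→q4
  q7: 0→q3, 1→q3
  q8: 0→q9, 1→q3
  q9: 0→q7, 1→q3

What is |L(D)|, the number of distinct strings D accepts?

The useful subgraph on states {q0, q1, q9} is acyclic, so L(D) is finite; the longest accepting path visits 3 useful states, giving maximum string length 2.
Counting accepting paths from q1 by length: 1 of length 0, 2 of length 2. Total 3.

3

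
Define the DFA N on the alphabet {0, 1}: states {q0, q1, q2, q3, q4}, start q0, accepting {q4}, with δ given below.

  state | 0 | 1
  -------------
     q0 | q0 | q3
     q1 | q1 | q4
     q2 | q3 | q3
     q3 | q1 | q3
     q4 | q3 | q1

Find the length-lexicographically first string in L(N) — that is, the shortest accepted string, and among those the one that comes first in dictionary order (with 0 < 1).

101

A breadth-first search from q0 reaches an accepting state first via the path q0 → q3 → q1 → q4 on input 101.
No string of length < 3 is accepted (BFS exhausts all shorter strings without reaching an accepting state), and 101 is the lexicographically least accepting string of length 3.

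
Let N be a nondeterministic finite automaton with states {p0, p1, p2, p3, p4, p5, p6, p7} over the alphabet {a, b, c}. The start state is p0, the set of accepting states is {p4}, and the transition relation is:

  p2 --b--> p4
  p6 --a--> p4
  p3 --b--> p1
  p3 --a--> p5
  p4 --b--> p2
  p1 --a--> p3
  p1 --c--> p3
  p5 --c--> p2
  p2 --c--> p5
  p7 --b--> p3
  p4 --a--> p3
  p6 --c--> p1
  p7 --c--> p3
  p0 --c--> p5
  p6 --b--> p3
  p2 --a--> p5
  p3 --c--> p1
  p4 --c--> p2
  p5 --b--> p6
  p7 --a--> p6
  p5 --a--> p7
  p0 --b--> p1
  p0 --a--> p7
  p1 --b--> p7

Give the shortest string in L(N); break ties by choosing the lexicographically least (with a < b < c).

A breadth-first search from p0 reaches an accepting state first via the path p0 → p7 → p6 → p4 on input aaa.
No string of length < 3 is accepted (BFS exhausts all shorter strings without reaching an accepting state), and aaa is the lexicographically least accepting string of length 3.

aaa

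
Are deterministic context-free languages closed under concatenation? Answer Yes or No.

No

Take L₁ = {ε, c} (finite, hence regular and DCFL) and L₂ = {c aⁿbⁿ : n≥0} ∪ {cc aⁿb²ⁿ : n≥0} (a DCFL: the number of leading c's tells the DPDA whether to pop one stack symbol per b or per two b's). Then L₁L₂ ∩ cca⁺b* = {cc aⁿbⁿ : n≥1} ∪ {cc aⁿb²ⁿ : n≥1}. If L₁L₂ were a DCFL, so would be this intersection with a regular set, and a DPDA for it started from its configuration after reading cc would accept {aⁿbⁿ : n≥1} ∪ {aⁿb²ⁿ : n≥1}, which no deterministic PDA accepts (a DPDA for it would have a single run on aⁿb²ⁿ, accepting after the prefix aⁿbⁿ and accepting again after n more b's; an ordinary PDA that simulates it on a's and b's and, at any moment when it is accepting, may switch to reading only a fresh letter d while feeding each d to the simulation as a b, would accept aⁱbʲdᵏ (k≥1) exactly when both aⁱbʲ and aⁱbʲ⁺ᵏ are in the language, i.e. its language intersected with the regular set a*b*d⁺ would be exactly {aⁿbⁿdⁿ : n≥1} — impossible, since context-free languages are closed under intersection with regular sets and {aⁿbⁿdⁿ} is not context-free). Hence L₁L₂ is not a DCFL.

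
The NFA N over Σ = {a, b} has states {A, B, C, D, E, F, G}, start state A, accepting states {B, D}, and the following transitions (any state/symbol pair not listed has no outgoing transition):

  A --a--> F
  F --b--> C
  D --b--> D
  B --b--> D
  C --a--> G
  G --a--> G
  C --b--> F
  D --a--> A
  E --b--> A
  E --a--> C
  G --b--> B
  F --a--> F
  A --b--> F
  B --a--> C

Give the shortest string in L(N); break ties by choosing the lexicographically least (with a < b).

abab

A breadth-first search from A reaches an accepting state first via the path A → F → C → G → B on input abab.
No string of length < 4 is accepted (BFS exhausts all shorter strings without reaching an accepting state), and abab is the lexicographically least accepting string of length 4.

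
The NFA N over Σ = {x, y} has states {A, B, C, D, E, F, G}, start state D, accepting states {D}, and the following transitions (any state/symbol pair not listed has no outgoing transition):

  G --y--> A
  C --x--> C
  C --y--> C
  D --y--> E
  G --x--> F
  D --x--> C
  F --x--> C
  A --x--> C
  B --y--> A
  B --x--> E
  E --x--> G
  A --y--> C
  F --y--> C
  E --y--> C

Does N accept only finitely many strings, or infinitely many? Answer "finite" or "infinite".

The useful states (reachable from D and able to reach an accepting state) are {D}.
Restricted to these states the transition graph has no cycle, so every accepting path has bounded length and L is finite.

finite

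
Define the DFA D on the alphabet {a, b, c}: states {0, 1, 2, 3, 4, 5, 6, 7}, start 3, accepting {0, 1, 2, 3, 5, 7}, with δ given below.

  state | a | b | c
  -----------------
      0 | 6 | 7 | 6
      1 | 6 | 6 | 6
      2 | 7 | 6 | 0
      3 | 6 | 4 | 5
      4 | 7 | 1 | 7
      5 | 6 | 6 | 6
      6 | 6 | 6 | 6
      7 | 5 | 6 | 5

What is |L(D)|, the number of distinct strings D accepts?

The useful subgraph on states {1, 3, 4, 5, 7} is acyclic, so L(D) is finite; the longest accepting path visits 4 useful states, giving maximum string length 3.
Counting accepting paths from 3 by length: 1 of length 0, 1 of length 1, 3 of length 2, 4 of length 3. Total 9.

9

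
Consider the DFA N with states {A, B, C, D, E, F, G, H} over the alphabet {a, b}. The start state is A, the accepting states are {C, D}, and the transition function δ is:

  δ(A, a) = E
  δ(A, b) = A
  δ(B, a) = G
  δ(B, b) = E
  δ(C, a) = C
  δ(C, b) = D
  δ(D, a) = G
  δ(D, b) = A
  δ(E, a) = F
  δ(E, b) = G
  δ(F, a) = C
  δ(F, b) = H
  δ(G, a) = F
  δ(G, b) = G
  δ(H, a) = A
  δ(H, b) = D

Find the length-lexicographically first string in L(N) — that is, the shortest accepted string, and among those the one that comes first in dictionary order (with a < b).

aaa

A breadth-first search from A reaches an accepting state first via the path A → E → F → C on input aaa.
No string of length < 3 is accepted (BFS exhausts all shorter strings without reaching an accepting state), and aaa is the lexicographically least accepting string of length 3.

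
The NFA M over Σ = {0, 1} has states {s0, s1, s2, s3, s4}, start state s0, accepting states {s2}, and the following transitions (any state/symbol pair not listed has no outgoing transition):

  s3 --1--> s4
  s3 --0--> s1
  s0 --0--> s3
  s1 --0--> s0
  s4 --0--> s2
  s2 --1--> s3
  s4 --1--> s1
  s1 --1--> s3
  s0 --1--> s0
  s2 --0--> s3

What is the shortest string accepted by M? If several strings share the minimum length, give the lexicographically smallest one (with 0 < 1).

A breadth-first search from s0 reaches an accepting state first via the path s0 → s3 → s4 → s2 on input 010.
No string of length < 3 is accepted (BFS exhausts all shorter strings without reaching an accepting state), and 010 is the lexicographically least accepting string of length 3.

010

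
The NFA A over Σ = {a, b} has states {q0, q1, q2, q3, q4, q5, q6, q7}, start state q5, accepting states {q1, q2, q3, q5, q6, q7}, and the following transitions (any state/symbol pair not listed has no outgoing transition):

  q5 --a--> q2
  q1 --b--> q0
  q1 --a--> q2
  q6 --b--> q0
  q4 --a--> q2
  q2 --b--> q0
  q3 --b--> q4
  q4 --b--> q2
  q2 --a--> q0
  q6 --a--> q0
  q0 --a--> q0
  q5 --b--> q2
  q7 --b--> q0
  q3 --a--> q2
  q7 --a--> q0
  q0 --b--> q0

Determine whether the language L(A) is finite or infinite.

finite

The useful states (reachable from q5 and able to reach an accepting state) are {q2, q5}.
Restricted to these states the transition graph has no cycle, so every accepting path has bounded length and L is finite.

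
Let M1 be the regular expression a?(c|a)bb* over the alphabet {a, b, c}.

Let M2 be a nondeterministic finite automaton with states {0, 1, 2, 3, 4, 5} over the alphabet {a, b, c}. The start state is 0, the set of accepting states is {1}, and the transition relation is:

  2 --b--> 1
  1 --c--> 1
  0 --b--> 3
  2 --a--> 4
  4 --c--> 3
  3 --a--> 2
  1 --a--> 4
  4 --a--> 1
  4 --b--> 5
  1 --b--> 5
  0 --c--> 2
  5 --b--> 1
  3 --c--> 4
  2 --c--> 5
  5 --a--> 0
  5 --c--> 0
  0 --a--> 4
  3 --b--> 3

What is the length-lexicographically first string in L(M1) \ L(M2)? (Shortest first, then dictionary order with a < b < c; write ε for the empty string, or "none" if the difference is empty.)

ab

The string ab is accepted by M1 but not by M2.
No shorter string lies in the difference, and ab is the lexicographically first length-2 string in L(M1) \ L(M2).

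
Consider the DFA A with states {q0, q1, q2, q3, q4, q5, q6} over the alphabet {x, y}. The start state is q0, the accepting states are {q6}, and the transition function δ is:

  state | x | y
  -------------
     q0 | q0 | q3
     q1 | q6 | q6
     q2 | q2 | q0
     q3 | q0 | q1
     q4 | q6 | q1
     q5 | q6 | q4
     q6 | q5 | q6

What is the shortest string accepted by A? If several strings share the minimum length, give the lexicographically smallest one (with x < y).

yyx

A breadth-first search from q0 reaches an accepting state first via the path q0 → q3 → q1 → q6 on input yyx.
No string of length < 3 is accepted (BFS exhausts all shorter strings without reaching an accepting state), and yyx is the lexicographically least accepting string of length 3.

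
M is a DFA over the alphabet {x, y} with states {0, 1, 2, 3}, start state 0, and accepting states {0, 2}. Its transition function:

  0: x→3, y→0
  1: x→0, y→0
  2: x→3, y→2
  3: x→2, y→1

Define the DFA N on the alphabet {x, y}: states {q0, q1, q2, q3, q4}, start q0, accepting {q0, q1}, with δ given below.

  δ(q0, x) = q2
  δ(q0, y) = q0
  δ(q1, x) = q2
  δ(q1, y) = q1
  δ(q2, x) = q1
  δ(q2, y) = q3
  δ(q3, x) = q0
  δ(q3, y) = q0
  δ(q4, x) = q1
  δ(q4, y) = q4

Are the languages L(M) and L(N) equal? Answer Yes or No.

Exploring the product automaton M × N from the start pair (0, q0), following both machines on each input symbol, reaches 4 state pairs: (0, q0), (3, q2), (2, q1), (1, q3).
M accepts in {0, 2} and N accepts in {q0, q1}. In every reachable pair the two components are either both accepting — (0, q0), (2, q1) — or both non-accepting, so no string is accepted by exactly one of the machines: L(M) \ L(N) and L(N) \ L(M) are both empty.
Hence every string is accepted by M iff it is accepted by N, and the two languages coincide.

Yes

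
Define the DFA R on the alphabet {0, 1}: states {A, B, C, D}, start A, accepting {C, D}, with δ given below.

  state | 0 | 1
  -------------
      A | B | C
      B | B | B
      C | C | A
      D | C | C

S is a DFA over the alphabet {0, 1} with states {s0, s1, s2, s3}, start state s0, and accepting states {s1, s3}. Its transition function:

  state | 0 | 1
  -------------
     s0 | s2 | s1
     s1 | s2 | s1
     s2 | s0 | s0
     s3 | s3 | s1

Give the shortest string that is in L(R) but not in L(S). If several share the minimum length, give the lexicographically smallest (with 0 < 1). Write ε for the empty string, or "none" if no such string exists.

10

The string 10 is accepted by R but not by S.
No shorter string lies in the difference, and 10 is the lexicographically first length-2 string in L(R) \ L(S).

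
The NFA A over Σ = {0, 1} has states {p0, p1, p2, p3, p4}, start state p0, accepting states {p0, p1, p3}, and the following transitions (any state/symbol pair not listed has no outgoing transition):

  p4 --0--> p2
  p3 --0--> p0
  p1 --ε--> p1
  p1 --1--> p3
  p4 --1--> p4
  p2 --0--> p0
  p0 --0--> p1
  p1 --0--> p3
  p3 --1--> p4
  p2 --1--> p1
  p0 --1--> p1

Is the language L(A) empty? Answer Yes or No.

The empty string ε is accepted: the run p0 ends in the accepting state p0.
Since at least one string is accepted, L(A) is not empty.

No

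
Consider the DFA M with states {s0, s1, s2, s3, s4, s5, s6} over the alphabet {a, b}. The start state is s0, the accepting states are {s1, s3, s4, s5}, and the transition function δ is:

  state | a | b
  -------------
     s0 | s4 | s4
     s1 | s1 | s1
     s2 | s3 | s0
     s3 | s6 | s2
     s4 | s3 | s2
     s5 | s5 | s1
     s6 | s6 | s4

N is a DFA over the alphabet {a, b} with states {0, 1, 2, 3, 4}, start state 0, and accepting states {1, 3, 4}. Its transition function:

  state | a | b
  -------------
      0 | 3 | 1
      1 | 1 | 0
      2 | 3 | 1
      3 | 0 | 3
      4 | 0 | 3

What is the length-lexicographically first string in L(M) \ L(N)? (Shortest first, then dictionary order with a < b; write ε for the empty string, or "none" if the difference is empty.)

The string aa is accepted by M but not by N.
No shorter string lies in the difference, and aa is the lexicographically first length-2 string in L(M) \ L(N).

aa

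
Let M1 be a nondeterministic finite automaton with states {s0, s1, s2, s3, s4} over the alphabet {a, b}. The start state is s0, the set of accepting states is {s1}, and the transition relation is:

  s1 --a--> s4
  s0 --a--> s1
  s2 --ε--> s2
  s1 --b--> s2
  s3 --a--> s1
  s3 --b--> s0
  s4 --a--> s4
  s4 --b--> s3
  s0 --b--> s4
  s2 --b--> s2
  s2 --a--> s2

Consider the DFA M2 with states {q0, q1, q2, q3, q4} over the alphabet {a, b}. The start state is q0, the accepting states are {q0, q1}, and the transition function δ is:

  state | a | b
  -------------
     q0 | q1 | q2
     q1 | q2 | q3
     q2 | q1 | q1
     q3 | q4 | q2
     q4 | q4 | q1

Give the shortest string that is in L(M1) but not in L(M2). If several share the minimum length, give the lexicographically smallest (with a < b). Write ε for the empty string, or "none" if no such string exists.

The string bba is accepted by M1 but not by M2.
No shorter string lies in the difference, and bba is the lexicographically first length-3 string in L(M1) \ L(M2).

bba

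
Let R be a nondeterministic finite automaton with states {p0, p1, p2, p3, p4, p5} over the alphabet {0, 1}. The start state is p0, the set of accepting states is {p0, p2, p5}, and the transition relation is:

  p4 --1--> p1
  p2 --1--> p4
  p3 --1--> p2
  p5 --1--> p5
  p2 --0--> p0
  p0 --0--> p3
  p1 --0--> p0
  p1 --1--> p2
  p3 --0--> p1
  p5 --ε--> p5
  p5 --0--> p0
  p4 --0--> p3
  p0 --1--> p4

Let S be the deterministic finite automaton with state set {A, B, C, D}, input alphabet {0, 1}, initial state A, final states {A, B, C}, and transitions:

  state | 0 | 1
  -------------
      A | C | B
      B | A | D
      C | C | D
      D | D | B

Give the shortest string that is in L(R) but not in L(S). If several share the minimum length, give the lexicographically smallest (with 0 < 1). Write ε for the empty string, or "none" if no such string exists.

01

The string 01 is accepted by R but not by S.
No shorter string lies in the difference, and 01 is the lexicographically first length-2 string in L(R) \ L(S).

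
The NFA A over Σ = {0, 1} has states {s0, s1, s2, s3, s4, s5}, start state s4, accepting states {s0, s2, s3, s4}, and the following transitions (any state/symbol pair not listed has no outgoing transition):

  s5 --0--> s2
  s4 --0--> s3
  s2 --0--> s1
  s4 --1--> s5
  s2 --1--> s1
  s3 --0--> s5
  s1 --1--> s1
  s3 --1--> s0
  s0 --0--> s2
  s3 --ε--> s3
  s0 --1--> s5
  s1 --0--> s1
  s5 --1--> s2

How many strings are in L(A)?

10

The useful subgraph on states {s0, s2, s3, s4, s5} is acyclic, so L(A) is finite; the longest accepting path visits 5 useful states, giving maximum string length 4.
Counting accepting paths from s4 by length: 1 of length 0, 1 of length 1, 3 of length 2, 3 of length 3, 2 of length 4. Total 10.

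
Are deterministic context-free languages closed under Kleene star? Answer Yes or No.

L = {c aⁿbⁿ : n≥0} ∪ {cc aⁿb²ⁿ : n≥0} is a DCFL (the number of leading c's fixes which ratio the DPDA checks), but L* is not. Every word of L starts with c, so in a factorisation of the string cc aⁱbʲ (i≥1) into words of L each factor begins at one of the two c's: either the whole string is a single word of L (forcing j = 2i), or it splits as c · (c aⁱbʲ) with c ∈ L (take n = 0) and c aⁱbʲ ∈ L (forcing j = i). Thus L* ∩ cca⁺b* = {cc aⁿbⁿ : n≥1} ∪ {cc aⁿb²ⁿ : n≥1}. A DPDA for L* would give one for this intersection with a regular set, and, started from its configuration after reading cc, one for {aⁿbⁿ : n≥1} ∪ {aⁿb²ⁿ : n≥1}, which no deterministic PDA accepts (a DPDA for it would have a single run on aⁿb²ⁿ, accepting after the prefix aⁿbⁿ and accepting again after n more b's; an ordinary PDA that simulates it on a's and b's and, at any moment when it is accepting, may switch to reading only a fresh letter d while feeding each d to the simulation as a b, would accept aⁱbʲdᵏ (k≥1) exactly when both aⁱbʲ and aⁱbʲ⁺ᵏ are in the language, i.e. its language intersected with the regular set a*b*d⁺ would be exactly {aⁿbⁿdⁿ : n≥1} — impossible, since context-free languages are closed under intersection with regular sets and {aⁿbⁿdⁿ} is not context-free). So L* is not a DCFL.

No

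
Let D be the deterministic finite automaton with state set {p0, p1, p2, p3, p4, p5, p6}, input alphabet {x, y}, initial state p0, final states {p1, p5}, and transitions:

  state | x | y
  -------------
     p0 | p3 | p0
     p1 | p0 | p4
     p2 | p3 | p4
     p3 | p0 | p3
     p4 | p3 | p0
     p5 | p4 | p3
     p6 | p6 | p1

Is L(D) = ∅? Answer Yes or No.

The states reachable from the start state are {p0, p3}.
None of the accepting states {p1, p5} is reachable, so no string is accepted and L(D) = ∅.

Yes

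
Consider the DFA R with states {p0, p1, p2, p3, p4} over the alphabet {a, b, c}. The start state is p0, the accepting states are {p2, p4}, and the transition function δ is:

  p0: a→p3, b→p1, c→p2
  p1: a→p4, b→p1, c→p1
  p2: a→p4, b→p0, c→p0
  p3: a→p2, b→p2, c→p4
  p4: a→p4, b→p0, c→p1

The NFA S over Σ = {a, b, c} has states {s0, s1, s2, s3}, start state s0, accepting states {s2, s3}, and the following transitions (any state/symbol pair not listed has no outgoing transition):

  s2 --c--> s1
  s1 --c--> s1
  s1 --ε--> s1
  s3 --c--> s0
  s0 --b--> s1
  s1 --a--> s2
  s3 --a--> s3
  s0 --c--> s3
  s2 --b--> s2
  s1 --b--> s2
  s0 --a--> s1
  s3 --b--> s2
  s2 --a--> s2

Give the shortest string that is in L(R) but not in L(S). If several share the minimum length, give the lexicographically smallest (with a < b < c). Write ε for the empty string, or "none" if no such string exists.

The string ac is accepted by R but not by S.
No shorter string lies in the difference, and ac is the lexicographically first length-2 string in L(R) \ L(S).

ac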